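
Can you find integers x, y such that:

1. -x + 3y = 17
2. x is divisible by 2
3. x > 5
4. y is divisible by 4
No

A contradictory subset is {-x + 3y = 17, x is divisible by 2, y is divisible by 4}. No integer assignment can satisfy these jointly:

  - -x + 3y = 17: is a linear equation tying the variables together
  - x is divisible by 2: restricts x to multiples of 2
  - y is divisible by 4: restricts y to multiples of 4

Modular obstruction: writing x = 2x' and writing y = 4y', every remaining term of the linear equation is divisible by 2, so the left side is ≡ 0 (mod 2); but the right side 17 ≡ 1 (mod 2). No integers can satisfy it.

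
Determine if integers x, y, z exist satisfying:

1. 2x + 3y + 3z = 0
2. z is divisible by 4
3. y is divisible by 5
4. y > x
Yes

Take x = -6, y = 0, z = 4. Substituting into each constraint:
  (1) 2(-6) + 3(0) + 3(4) = 0 ✓
  (2) 4 = 4 × 1, remainder 0 ✓
  (3) 0 = 5 × 0, remainder 0 ✓
  (4) 0 > -6 ✓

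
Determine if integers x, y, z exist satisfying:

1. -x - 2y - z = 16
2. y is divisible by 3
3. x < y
Yes

Take x = -1, y = 0, z = -15. Substituting into each constraint:
  (1) 1 - 2(0) + 15 = 16 ✓
  (2) 0 = 3 × 0, remainder 0 ✓
  (3) -1 < 0 ✓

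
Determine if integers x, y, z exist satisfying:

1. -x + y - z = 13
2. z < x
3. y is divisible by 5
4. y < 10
Yes

Take x = 0, y = 5, z = -8. Substituting into each constraint:
  (1) 0 + 5 + 8 = 13 ✓
  (2) -8 < 0 ✓
  (3) 5 = 5 × 1, remainder 0 ✓
  (4) 5 < 10 ✓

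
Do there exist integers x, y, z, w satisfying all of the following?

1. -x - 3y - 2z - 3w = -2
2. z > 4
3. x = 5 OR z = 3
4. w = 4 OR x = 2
Yes

Take x = 5, y = -9, z = 6, w = 4. Substituting into each constraint:
  (1) (-5) - 3(-9) - 2(6) - 3(4) = -2 ✓
  (2) 6 > 4 ✓
  (3) x = 5, target 5 ✓ (first branch holds)
  (4) w = 4, target 4 ✓ (first branch holds)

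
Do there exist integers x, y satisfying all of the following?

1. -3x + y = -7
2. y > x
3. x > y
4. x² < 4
No

A contradictory subset is {y > x, x > y}. No integer assignment can satisfy these jointly:

  - y > x: bounds one variable relative to another variable
  - x > y: bounds one variable relative to another variable

Direct contradiction: y > x and x > y cannot both hold.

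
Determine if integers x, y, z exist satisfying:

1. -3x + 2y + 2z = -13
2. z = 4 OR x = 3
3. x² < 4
Yes

Take x = 1, y = -9, z = 4. Substituting into each constraint:
  (1) -3(1) + 2(-9) + 2(4) = -13 ✓
  (2) z = 4, target 4 ✓ (first branch holds)
  (3) x² = (1)² = 1, and 1 < 4 ✓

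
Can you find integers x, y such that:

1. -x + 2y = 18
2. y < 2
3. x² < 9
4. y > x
No

A contradictory subset is {-x + 2y = 18, y < 2, x² < 9}. No integer assignment can satisfy these jointly:

  - -x + 2y = 18: is a linear equation tying the variables together
  - y < 2: bounds one variable relative to a constant
  - x² < 9: restricts x to |x| ≤ 2

Range argument: with x ∈ [-2, 2], y ∈ [−∞, 1], the left side of the equation is at most 4, but the right side is 18 > 4. No integer solution exists.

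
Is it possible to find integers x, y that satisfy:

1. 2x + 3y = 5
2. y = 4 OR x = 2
No

The full constraint system is jointly infeasible over the integers. Each constraint and what it forces:

  - 2x + 3y = 5: is a linear equation tying the variables together
  - y = 4 OR x = 2: forces a choice: either y = 4 or x = 2

Split on the disjunction (y = 4 OR x = 2):
  • If y = 4: with y = 4, every remaining term of the linear equation is divisible by 2, so the left side is ≡ 0 (mod 2); but the right side -7 ≡ 1 (mod 2). No integers can satisfy it.
  • If x = 2: with x = 2, every remaining term of the linear equation is divisible by 3, so the left side is ≡ 0 (mod 3); but the right side 1 ≡ 1 (mod 3). No integers can satisfy it.
Both branches are infeasible, so the system has no integer solution.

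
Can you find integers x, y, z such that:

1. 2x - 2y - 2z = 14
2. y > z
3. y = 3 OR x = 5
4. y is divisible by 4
Yes

Take x = 5, y = 0, z = -2. Substituting into each constraint:
  (1) 2(5) - 2(0) - 2(-2) = 14 ✓
  (2) 0 > -2 ✓
  (3) x = 5, target 5 ✓ (second branch holds)
  (4) 0 = 4 × 0, remainder 0 ✓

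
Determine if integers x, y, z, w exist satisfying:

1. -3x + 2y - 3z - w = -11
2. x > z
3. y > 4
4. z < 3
Yes

Take x = 0, y = 5, z = -1, w = 24. Substituting into each constraint:
  (1) -3(0) + 2(5) - 3(-1) + (-24) = -11 ✓
  (2) 0 > -1 ✓
  (3) 5 > 4 ✓
  (4) -1 < 3 ✓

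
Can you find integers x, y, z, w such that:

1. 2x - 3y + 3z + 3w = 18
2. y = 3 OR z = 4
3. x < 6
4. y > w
Yes

Take x = 0, y = 3, z = 7, w = 2. Substituting into each constraint:
  (1) 2(0) - 3(3) + 3(7) + 3(2) = 18 ✓
  (2) y = 3, target 3 ✓ (first branch holds)
  (3) 0 < 6 ✓
  (4) 3 > 2 ✓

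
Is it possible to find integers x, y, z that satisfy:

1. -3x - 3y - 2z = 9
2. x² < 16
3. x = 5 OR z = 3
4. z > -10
Yes

Take x = 0, y = -5, z = 3. Substituting into each constraint:
  (1) -3(0) - 3(-5) - 2(3) = 9 ✓
  (2) x² = (0)² = 0, and 0 < 16 ✓
  (3) z = 3, target 3 ✓ (second branch holds)
  (4) 3 > -10 ✓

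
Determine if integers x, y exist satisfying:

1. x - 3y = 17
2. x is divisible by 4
Yes

Take x = 20, y = 1. Substituting into each constraint:
  (1) 20 - 3(1) = 17 ✓
  (2) 20 = 4 × 5, remainder 0 ✓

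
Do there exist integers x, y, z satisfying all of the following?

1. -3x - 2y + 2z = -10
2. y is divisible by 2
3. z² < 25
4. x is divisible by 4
Yes

Take x = 0, y = 6, z = 1. Substituting into each constraint:
  (1) -3(0) - 2(6) + 2(1) = -10 ✓
  (2) 6 = 2 × 3, remainder 0 ✓
  (3) z² = (1)² = 1, and 1 < 25 ✓
  (4) 0 = 4 × 0, remainder 0 ✓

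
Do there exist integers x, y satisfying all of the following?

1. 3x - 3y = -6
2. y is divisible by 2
Yes

Take x = -2, y = 0. Substituting into each constraint:
  (1) 3(-2) - 3(0) = -6 ✓
  (2) 0 = 2 × 0, remainder 0 ✓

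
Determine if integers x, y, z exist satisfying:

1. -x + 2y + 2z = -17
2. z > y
Yes

Take x = 15, y = -1, z = 0. Substituting into each constraint:
  (1) (-15) + 2(-1) + 2(0) = -17 ✓
  (2) 0 > -1 ✓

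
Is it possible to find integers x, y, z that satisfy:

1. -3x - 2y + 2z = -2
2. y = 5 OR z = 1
Yes

Take x = -4, y = 5, z = -2. Substituting into each constraint:
  (1) -3(-4) - 2(5) + 2(-2) = -2 ✓
  (2) y = 5, target 5 ✓ (first branch holds)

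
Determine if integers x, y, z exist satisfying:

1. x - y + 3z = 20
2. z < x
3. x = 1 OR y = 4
Yes

Take x = 9, y = 4, z = 5. Substituting into each constraint:
  (1) 9 + (-4) + 3(5) = 20 ✓
  (2) 5 < 9 ✓
  (3) y = 4, target 4 ✓ (second branch holds)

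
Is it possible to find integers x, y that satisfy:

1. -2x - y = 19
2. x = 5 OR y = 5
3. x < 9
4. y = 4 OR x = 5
Yes

Take x = 5, y = -29. Substituting into each constraint:
  (1) -2(5) + 29 = 19 ✓
  (2) x = 5, target 5 ✓ (first branch holds)
  (3) 5 < 9 ✓
  (4) x = 5, target 5 ✓ (second branch holds)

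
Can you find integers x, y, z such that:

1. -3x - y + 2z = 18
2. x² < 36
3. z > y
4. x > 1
Yes

Take x = 2, y = 22, z = 23. Substituting into each constraint:
  (1) -3(2) + (-22) + 2(23) = 18 ✓
  (2) x² = (2)² = 4, and 4 < 36 ✓
  (3) 23 > 22 ✓
  (4) 2 > 1 ✓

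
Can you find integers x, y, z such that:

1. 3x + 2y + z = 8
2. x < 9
Yes

Take x = 0, y = 0, z = 8. Substituting into each constraint:
  (1) 3(0) + 2(0) + 8 = 8 ✓
  (2) 0 < 9 ✓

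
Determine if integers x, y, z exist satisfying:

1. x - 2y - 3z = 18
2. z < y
Yes

Take x = 15, y = 0, z = -1. Substituting into each constraint:
  (1) 15 - 2(0) - 3(-1) = 18 ✓
  (2) -1 < 0 ✓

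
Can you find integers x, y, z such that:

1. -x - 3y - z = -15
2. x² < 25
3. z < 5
Yes

Take x = 0, y = 5, z = 0. Substituting into each constraint:
  (1) 0 - 3(5) + 0 = -15 ✓
  (2) x² = (0)² = 0, and 0 < 25 ✓
  (3) 0 < 5 ✓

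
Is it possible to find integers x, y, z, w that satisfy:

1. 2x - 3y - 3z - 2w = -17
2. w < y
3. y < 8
Yes

Take x = 0, y = 2, z = 3, w = 1. Substituting into each constraint:
  (1) 2(0) - 3(2) - 3(3) - 2(1) = -17 ✓
  (2) 1 < 2 ✓
  (3) 2 < 8 ✓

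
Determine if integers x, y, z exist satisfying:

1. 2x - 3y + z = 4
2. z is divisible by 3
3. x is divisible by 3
No

The full constraint system is jointly infeasible over the integers. Each constraint and what it forces:

  - 2x - 3y + z = 4: is a linear equation tying the variables together
  - z is divisible by 3: restricts z to multiples of 3
  - x is divisible by 3: restricts x to multiples of 3

Modular obstruction: writing x = 3x' and writing z = 3z', every remaining term of the linear equation is divisible by 3, so the left side is ≡ 0 (mod 3); but the right side 4 ≡ 1 (mod 3). No integers can satisfy it.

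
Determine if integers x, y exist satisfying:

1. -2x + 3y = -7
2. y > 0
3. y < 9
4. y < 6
Yes

Take x = 5, y = 1. Substituting into each constraint:
  (1) -2(5) + 3(1) = -7 ✓
  (2) 1 > 0 ✓
  (3) 1 < 9 ✓
  (4) 1 < 6 ✓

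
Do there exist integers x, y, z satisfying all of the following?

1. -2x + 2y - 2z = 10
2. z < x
Yes

Take x = 0, y = 4, z = -1. Substituting into each constraint:
  (1) -2(0) + 2(4) - 2(-1) = 10 ✓
  (2) -1 < 0 ✓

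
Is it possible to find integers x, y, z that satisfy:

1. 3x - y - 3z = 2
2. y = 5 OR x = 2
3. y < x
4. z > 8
Yes

Take x = 2, y = -23, z = 9. Substituting into each constraint:
  (1) 3(2) + 23 - 3(9) = 2 ✓
  (2) x = 2, target 2 ✓ (second branch holds)
  (3) -23 < 2 ✓
  (4) 9 > 8 ✓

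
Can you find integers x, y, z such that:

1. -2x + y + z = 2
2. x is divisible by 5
Yes

Take x = 0, y = 0, z = 2. Substituting into each constraint:
  (1) -2(0) + 0 + 2 = 2 ✓
  (2) 0 = 5 × 0, remainder 0 ✓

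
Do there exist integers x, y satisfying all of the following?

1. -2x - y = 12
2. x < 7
Yes

Take x = -6, y = 0. Substituting into each constraint:
  (1) -2(-6) + 0 = 12 ✓
  (2) -6 < 7 ✓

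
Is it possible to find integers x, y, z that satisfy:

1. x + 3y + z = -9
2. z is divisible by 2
Yes

Take x = -9, y = 0, z = 0. Substituting into each constraint:
  (1) (-9) + 3(0) + 0 = -9 ✓
  (2) 0 = 2 × 0, remainder 0 ✓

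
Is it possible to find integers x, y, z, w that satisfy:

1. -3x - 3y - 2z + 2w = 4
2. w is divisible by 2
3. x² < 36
Yes

Take x = 0, y = 0, z = -2, w = 0. Substituting into each constraint:
  (1) -3(0) - 3(0) - 2(-2) + 2(0) = 4 ✓
  (2) 0 = 2 × 0, remainder 0 ✓
  (3) x² = (0)² = 0, and 0 < 36 ✓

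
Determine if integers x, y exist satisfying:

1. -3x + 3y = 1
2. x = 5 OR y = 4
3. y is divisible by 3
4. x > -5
No

Even the single constraint (-3x + 3y = 1) is infeasible over the integers.

  - -3x + 3y = 1: every term on the left is divisible by 3, so the LHS ≡ 0 (mod 3), but the RHS 1 is not — no integer solution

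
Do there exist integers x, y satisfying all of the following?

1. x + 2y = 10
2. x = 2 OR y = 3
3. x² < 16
Yes

Take x = 2, y = 4. Substituting into each constraint:
  (1) 2 + 2(4) = 10 ✓
  (2) x = 2, target 2 ✓ (first branch holds)
  (3) x² = (2)² = 4, and 4 < 16 ✓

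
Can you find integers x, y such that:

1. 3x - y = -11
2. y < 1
Yes

Take x = -4, y = -1. Substituting into each constraint:
  (1) 3(-4) + 1 = -11 ✓
  (2) -1 < 1 ✓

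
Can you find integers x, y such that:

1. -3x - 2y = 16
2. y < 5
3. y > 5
No

A contradictory subset is {y < 5, y > 5}. No integer assignment can satisfy these jointly:

  - y < 5: bounds one variable relative to a constant
  - y > 5: bounds one variable relative to a constant

Direct contradiction: the bounds on y require y ≥ 6 and y ≤ 4 simultaneously, which is empty.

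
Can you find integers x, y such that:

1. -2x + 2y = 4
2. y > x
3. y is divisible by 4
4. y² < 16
Yes

Take x = -2, y = 0. Substituting into each constraint:
  (1) -2(-2) + 2(0) = 4 ✓
  (2) 0 > -2 ✓
  (3) 0 = 4 × 0, remainder 0 ✓
  (4) y² = (0)² = 0, and 0 < 16 ✓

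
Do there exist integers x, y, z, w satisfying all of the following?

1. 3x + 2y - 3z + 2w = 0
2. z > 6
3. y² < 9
Yes

Take x = 0, y = 0, z = 8, w = 12. Substituting into each constraint:
  (1) 3(0) + 2(0) - 3(8) + 2(12) = 0 ✓
  (2) 8 > 6 ✓
  (3) y² = (0)² = 0, and 0 < 9 ✓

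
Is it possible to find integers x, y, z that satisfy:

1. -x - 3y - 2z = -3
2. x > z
Yes

Take x = 3, y = 0, z = 0. Substituting into each constraint:
  (1) (-3) - 3(0) - 2(0) = -3 ✓
  (2) 3 > 0 ✓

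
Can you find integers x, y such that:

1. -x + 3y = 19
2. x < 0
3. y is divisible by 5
Yes

Take x = -19, y = 0. Substituting into each constraint:
  (1) 19 + 3(0) = 19 ✓
  (2) -19 < 0 ✓
  (3) 0 = 5 × 0, remainder 0 ✓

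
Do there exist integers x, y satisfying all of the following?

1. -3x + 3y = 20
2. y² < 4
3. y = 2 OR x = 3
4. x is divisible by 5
No

Even the single constraint (-3x + 3y = 20) is infeasible over the integers.

  - -3x + 3y = 20: every term on the left is divisible by 3, so the LHS ≡ 0 (mod 3), but the RHS 20 is not — no integer solution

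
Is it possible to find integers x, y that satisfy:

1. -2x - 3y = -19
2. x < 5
Yes

Take x = 2, y = 5. Substituting into each constraint:
  (1) -2(2) - 3(5) = -19 ✓
  (2) 2 < 5 ✓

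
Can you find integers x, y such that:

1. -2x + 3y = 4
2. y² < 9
Yes

Take x = 1, y = 2. Substituting into each constraint:
  (1) -2(1) + 3(2) = 4 ✓
  (2) y² = (2)² = 4, and 4 < 9 ✓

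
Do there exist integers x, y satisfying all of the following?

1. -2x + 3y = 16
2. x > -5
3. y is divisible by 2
Yes

Take x = -2, y = 4. Substituting into each constraint:
  (1) -2(-2) + 3(4) = 16 ✓
  (2) -2 > -5 ✓
  (3) 4 = 2 × 2, remainder 0 ✓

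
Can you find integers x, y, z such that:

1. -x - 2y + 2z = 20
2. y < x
Yes

Take x = 0, y = -1, z = 9. Substituting into each constraint:
  (1) 0 - 2(-1) + 2(9) = 20 ✓
  (2) -1 < 0 ✓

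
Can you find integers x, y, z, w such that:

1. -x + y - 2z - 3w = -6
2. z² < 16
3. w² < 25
Yes

Take x = 0, y = 0, z = 0, w = 2. Substituting into each constraint:
  (1) 0 + 0 - 2(0) - 3(2) = -6 ✓
  (2) z² = (0)² = 0, and 0 < 16 ✓
  (3) w² = (2)² = 4, and 4 < 25 ✓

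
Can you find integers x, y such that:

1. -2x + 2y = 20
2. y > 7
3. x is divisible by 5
Yes

Take x = 0, y = 10. Substituting into each constraint:
  (1) -2(0) + 2(10) = 20 ✓
  (2) 10 > 7 ✓
  (3) 0 = 5 × 0, remainder 0 ✓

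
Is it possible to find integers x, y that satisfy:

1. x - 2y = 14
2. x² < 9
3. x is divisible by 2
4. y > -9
Yes

Take x = 0, y = -7. Substituting into each constraint:
  (1) 0 - 2(-7) = 14 ✓
  (2) x² = (0)² = 0, and 0 < 9 ✓
  (3) 0 = 2 × 0, remainder 0 ✓
  (4) -7 > -9 ✓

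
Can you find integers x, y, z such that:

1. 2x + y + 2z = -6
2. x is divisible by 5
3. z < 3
Yes

Take x = 0, y = -6, z = 0. Substituting into each constraint:
  (1) 2(0) + (-6) + 2(0) = -6 ✓
  (2) 0 = 5 × 0, remainder 0 ✓
  (3) 0 < 3 ✓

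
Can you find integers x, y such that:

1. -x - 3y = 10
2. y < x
Yes

Take x = -1, y = -3. Substituting into each constraint:
  (1) 1 - 3(-3) = 10 ✓
  (2) -3 < -1 ✓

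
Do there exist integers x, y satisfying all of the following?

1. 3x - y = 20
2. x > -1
Yes

Take x = 0, y = -20. Substituting into each constraint:
  (1) 3(0) + 20 = 20 ✓
  (2) 0 > -1 ✓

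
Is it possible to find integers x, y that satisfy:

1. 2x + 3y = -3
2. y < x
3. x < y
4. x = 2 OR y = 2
No

A contradictory subset is {y < x, x < y}. No integer assignment can satisfy these jointly:

  - y < x: bounds one variable relative to another variable
  - x < y: bounds one variable relative to another variable

Direct contradiction: x > y and y > x cannot both hold.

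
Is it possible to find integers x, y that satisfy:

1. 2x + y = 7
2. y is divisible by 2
No

The full constraint system is jointly infeasible over the integers. Each constraint and what it forces:

  - 2x + y = 7: is a linear equation tying the variables together
  - y is divisible by 2: restricts y to multiples of 2

Modular obstruction: writing y = 2y', every remaining term of the linear equation is divisible by 2, so the left side is ≡ 0 (mod 2); but the right side 7 ≡ 1 (mod 2). No integers can satisfy it.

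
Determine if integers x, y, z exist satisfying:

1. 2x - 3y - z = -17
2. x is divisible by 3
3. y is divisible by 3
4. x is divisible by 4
Yes

Take x = 0, y = 0, z = 17. Substituting into each constraint:
  (1) 2(0) - 3(0) + (-17) = -17 ✓
  (2) 0 = 3 × 0, remainder 0 ✓
  (3) 0 = 3 × 0, remainder 0 ✓
  (4) 0 = 4 × 0, remainder 0 ✓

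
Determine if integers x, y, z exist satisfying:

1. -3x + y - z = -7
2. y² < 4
Yes

Take x = 0, y = 0, z = 7. Substituting into each constraint:
  (1) -3(0) + 0 + (-7) = -7 ✓
  (2) y² = (0)² = 0, and 0 < 4 ✓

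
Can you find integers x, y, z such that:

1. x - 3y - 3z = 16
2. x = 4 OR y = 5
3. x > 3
Yes

Take x = 4, y = 5, z = -9. Substituting into each constraint:
  (1) 4 - 3(5) - 3(-9) = 16 ✓
  (2) x = 4, target 4 ✓ (first branch holds)
  (3) 4 > 3 ✓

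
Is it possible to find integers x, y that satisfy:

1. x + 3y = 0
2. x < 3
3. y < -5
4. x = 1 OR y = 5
No

A contradictory subset is {x + 3y = 0, x < 3, y < -5}. No integer assignment can satisfy these jointly:

  - x + 3y = 0: is a linear equation tying the variables together
  - x < 3: bounds one variable relative to a constant
  - y < -5: bounds one variable relative to a constant

Range argument: with x ∈ [−∞, 2], y ∈ [−∞, -6], the left side of the equation is at most -16, but the right side is 0 > -16. No integer solution exists.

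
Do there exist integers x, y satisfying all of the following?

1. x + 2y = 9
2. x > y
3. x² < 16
No

The full constraint system is jointly infeasible over the integers. Each constraint and what it forces:

  - x + 2y = 9: is a linear equation tying the variables together
  - x > y: bounds one variable relative to another variable
  - x² < 16: restricts x to |x| ≤ 3

Propagating the comparison: y < x and x ≤ 3 give y ≤ 2. Range argument: with x ∈ [-3, 3], y ∈ [−∞, 2], the left side of the equation is at most 7, but the right side is 9 > 7. No integer solution exists.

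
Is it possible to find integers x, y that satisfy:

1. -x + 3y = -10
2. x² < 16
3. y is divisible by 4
Yes

Take x = -2, y = -4. Substituting into each constraint:
  (1) 2 + 3(-4) = -10 ✓
  (2) x² = (-2)² = 4, and 4 < 16 ✓
  (3) -4 = 4 × -1, remainder 0 ✓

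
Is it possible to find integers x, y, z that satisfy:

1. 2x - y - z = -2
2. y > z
Yes

Take x = -2, y = 0, z = -2. Substituting into each constraint:
  (1) 2(-2) + 0 + 2 = -2 ✓
  (2) 0 > -2 ✓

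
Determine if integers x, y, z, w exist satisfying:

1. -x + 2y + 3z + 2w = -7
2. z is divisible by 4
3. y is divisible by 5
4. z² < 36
Yes

Take x = 1, y = 0, z = 0, w = -3. Substituting into each constraint:
  (1) (-1) + 2(0) + 3(0) + 2(-3) = -7 ✓
  (2) 0 = 4 × 0, remainder 0 ✓
  (3) 0 = 5 × 0, remainder 0 ✓
  (4) z² = (0)² = 0, and 0 < 36 ✓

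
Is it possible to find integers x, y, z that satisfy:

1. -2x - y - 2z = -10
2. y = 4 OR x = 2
Yes

Take x = 0, y = 4, z = 3. Substituting into each constraint:
  (1) -2(0) + (-4) - 2(3) = -10 ✓
  (2) y = 4, target 4 ✓ (first branch holds)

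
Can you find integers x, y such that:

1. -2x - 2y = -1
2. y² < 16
No

Even the single constraint (-2x - 2y = -1) is infeasible over the integers.

  - -2x - 2y = -1: every term on the left is divisible by 2, so the LHS ≡ 0 (mod 2), but the RHS -1 is not — no integer solution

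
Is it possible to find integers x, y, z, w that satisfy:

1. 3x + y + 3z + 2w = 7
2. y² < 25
Yes

Take x = 1, y = 0, z = 0, w = 2. Substituting into each constraint:
  (1) 3(1) + 0 + 3(0) + 2(2) = 7 ✓
  (2) y² = (0)² = 0, and 0 < 25 ✓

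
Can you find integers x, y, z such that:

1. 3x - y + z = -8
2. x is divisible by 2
Yes

Take x = 0, y = 8, z = 0. Substituting into each constraint:
  (1) 3(0) + (-8) + 0 = -8 ✓
  (2) 0 = 2 × 0, remainder 0 ✓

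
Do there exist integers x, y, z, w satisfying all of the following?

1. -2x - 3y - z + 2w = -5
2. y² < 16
Yes

Take x = 0, y = 0, z = 5, w = 0. Substituting into each constraint:
  (1) -2(0) - 3(0) + (-5) + 2(0) = -5 ✓
  (2) y² = (0)² = 0, and 0 < 16 ✓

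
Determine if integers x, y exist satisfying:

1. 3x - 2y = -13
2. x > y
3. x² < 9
No

The full constraint system is jointly infeasible over the integers. Each constraint and what it forces:

  - 3x - 2y = -13: is a linear equation tying the variables together
  - x > y: bounds one variable relative to another variable
  - x² < 9: restricts x to |x| ≤ 2

Propagating the comparison: y < x and x ≤ 2 give y ≤ 1. Range argument: with x ∈ [-2, 2], y ∈ [−∞, 1], the left side of the equation is at least -8, but the right side is -13 < -8. No integer solution exists.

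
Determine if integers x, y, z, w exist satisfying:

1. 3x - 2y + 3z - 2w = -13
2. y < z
Yes

Take x = 0, y = 0, z = 1, w = 8. Substituting into each constraint:
  (1) 3(0) - 2(0) + 3(1) - 2(8) = -13 ✓
  (2) 0 < 1 ✓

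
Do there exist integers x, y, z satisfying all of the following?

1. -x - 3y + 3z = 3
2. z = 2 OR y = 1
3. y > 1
Yes

Take x = -3, y = 2, z = 2. Substituting into each constraint:
  (1) 3 - 3(2) + 3(2) = 3 ✓
  (2) z = 2, target 2 ✓ (first branch holds)
  (3) 2 > 1 ✓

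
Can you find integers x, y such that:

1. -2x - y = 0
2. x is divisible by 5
Yes

Take x = 0, y = 0. Substituting into each constraint:
  (1) -2(0) + 0 = 0 ✓
  (2) 0 = 5 × 0, remainder 0 ✓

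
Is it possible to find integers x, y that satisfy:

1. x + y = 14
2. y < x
Yes

Take x = 8, y = 6. Substituting into each constraint:
  (1) 8 + 6 = 14 ✓
  (2) 6 < 8 ✓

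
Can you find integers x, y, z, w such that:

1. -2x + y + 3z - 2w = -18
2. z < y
Yes

Take x = 10, y = 2, z = 0, w = 0. Substituting into each constraint:
  (1) -2(10) + 2 + 3(0) - 2(0) = -18 ✓
  (2) 0 < 2 ✓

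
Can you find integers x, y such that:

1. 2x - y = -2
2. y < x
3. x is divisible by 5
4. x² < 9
No

A contradictory subset is {2x - y = -2, y < x, x² < 9}. No integer assignment can satisfy these jointly:

  - 2x - y = -2: is a linear equation tying the variables together
  - y < x: bounds one variable relative to another variable
  - x² < 9: restricts x to |x| ≤ 2

The bounds confine x to {-2, -1, 0, 1, 2}. For each value, substitute into the equation:
  • x = -2: the equation forces y = -2, but x > y fails since -2 ≤ -2.
  • x = -1: the equation forces y = 0, but x > y fails since -1 ≤ 0.
  • x = 0: the equation forces y = 2, but x > y fails since 0 ≤ 2.
  • x = 1: the equation forces y = 4, but x > y fails since 1 ≤ 4.
  • x = 2: the equation forces y = 6, but x > y fails since 2 ≤ 6.
Every case fails, so no integer solution exists.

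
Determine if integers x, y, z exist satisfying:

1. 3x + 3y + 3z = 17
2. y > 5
No

Even the single constraint (3x + 3y + 3z = 17) is infeasible over the integers.

  - 3x + 3y + 3z = 17: every term on the left is divisible by 3, so the LHS ≡ 0 (mod 3), but the RHS 17 is not — no integer solution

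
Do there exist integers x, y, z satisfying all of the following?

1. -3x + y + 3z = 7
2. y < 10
Yes

Take x = 0, y = 1, z = 2. Substituting into each constraint:
  (1) -3(0) + 1 + 3(2) = 7 ✓
  (2) 1 < 10 ✓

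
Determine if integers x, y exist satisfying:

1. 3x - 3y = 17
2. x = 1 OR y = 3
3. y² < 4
No

Even the single constraint (3x - 3y = 17) is infeasible over the integers.

  - 3x - 3y = 17: every term on the left is divisible by 3, so the LHS ≡ 0 (mod 3), but the RHS 17 is not — no integer solution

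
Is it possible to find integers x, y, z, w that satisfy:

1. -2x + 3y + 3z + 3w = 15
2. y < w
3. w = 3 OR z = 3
Yes

Take x = 3, y = 2, z = 2, w = 3. Substituting into each constraint:
  (1) -2(3) + 3(2) + 3(2) + 3(3) = 15 ✓
  (2) 2 < 3 ✓
  (3) w = 3, target 3 ✓ (first branch holds)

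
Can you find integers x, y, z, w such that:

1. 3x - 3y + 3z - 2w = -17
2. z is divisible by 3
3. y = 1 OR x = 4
Yes

Take x = -4, y = 1, z = 0, w = 1. Substituting into each constraint:
  (1) 3(-4) - 3(1) + 3(0) - 2(1) = -17 ✓
  (2) 0 = 3 × 0, remainder 0 ✓
  (3) y = 1, target 1 ✓ (first branch holds)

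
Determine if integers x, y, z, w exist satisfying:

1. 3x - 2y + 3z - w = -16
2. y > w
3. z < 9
Yes

Take x = 0, y = 0, z = -6, w = -2. Substituting into each constraint:
  (1) 3(0) - 2(0) + 3(-6) + 2 = -16 ✓
  (2) 0 > -2 ✓
  (3) -6 < 9 ✓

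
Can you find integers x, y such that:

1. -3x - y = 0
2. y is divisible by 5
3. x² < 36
Yes

Take x = 0, y = 0. Substituting into each constraint:
  (1) -3(0) + 0 = 0 ✓
  (2) 0 = 5 × 0, remainder 0 ✓
  (3) x² = (0)² = 0, and 0 < 36 ✓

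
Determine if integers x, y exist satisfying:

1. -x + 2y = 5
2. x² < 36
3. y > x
Yes

Take x = 3, y = 4. Substituting into each constraint:
  (1) (-3) + 2(4) = 5 ✓
  (2) x² = (3)² = 9, and 9 < 36 ✓
  (3) 4 > 3 ✓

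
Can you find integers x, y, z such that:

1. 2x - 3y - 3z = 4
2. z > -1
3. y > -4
Yes

Take x = 2, y = 0, z = 0. Substituting into each constraint:
  (1) 2(2) - 3(0) - 3(0) = 4 ✓
  (2) 0 > -1 ✓
  (3) 0 > -4 ✓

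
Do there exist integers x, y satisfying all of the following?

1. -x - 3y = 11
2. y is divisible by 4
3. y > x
Yes

Take x = -11, y = 0. Substituting into each constraint:
  (1) 11 - 3(0) = 11 ✓
  (2) 0 = 4 × 0, remainder 0 ✓
  (3) 0 > -11 ✓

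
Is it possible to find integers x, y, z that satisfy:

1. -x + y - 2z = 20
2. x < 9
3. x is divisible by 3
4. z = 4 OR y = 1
Yes

Take x = 3, y = 1, z = -11. Substituting into each constraint:
  (1) (-3) + 1 - 2(-11) = 20 ✓
  (2) 3 < 9 ✓
  (3) 3 = 3 × 1, remainder 0 ✓
  (4) y = 1, target 1 ✓ (second branch holds)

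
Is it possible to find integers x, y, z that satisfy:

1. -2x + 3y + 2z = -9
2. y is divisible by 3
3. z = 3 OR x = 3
Yes

Take x = -6, y = -9, z = 3. Substituting into each constraint:
  (1) -2(-6) + 3(-9) + 2(3) = -9 ✓
  (2) -9 = 3 × -3, remainder 0 ✓
  (3) z = 3, target 3 ✓ (first branch holds)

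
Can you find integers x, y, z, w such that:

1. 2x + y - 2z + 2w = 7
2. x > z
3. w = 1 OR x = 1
Yes

Take x = 1, y = 5, z = 0, w = 0. Substituting into each constraint:
  (1) 2(1) + 5 - 2(0) + 2(0) = 7 ✓
  (2) 1 > 0 ✓
  (3) x = 1, target 1 ✓ (second branch holds)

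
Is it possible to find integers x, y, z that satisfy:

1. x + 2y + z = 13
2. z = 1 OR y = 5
Yes

Take x = 12, y = 0, z = 1. Substituting into each constraint:
  (1) 12 + 2(0) + 1 = 13 ✓
  (2) z = 1, target 1 ✓ (first branch holds)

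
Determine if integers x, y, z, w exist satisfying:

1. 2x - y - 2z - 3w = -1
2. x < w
Yes

Take x = 0, y = -2, z = 0, w = 1. Substituting into each constraint:
  (1) 2(0) + 2 - 2(0) - 3(1) = -1 ✓
  (2) 0 < 1 ✓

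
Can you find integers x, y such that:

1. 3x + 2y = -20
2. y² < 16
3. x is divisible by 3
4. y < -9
No

A contradictory subset is {y² < 16, y < -9}. No integer assignment can satisfy these jointly:

  - y² < 16: restricts y to |y| ≤ 3
  - y < -9: bounds one variable relative to a constant

Direct contradiction: the bounds on y require y ≥ -3 and y ≤ -10 simultaneously, which is empty.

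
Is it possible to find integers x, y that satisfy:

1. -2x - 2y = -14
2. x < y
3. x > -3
Yes

Take x = 3, y = 4. Substituting into each constraint:
  (1) -2(3) - 2(4) = -14 ✓
  (2) 3 < 4 ✓
  (3) 3 > -3 ✓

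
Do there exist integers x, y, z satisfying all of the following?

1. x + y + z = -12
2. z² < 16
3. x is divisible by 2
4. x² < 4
Yes

Take x = 0, y = -12, z = 0. Substituting into each constraint:
  (1) 0 + (-12) + 0 = -12 ✓
  (2) z² = (0)² = 0, and 0 < 16 ✓
  (3) 0 = 2 × 0, remainder 0 ✓
  (4) x² = (0)² = 0, and 0 < 4 ✓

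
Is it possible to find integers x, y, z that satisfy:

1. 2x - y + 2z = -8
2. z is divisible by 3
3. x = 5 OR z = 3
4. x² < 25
Yes

Take x = 0, y = 14, z = 3. Substituting into each constraint:
  (1) 2(0) + (-14) + 2(3) = -8 ✓
  (2) 3 = 3 × 1, remainder 0 ✓
  (3) z = 3, target 3 ✓ (second branch holds)
  (4) x² = (0)² = 0, and 0 < 25 ✓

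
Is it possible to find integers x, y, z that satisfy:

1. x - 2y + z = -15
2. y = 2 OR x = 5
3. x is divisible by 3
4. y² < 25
Yes

Take x = 0, y = 2, z = -11. Substituting into each constraint:
  (1) 0 - 2(2) + (-11) = -15 ✓
  (2) y = 2, target 2 ✓ (first branch holds)
  (3) 0 = 3 × 0, remainder 0 ✓
  (4) y² = (2)² = 4, and 4 < 25 ✓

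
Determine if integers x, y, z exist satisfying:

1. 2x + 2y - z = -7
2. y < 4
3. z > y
Yes

Take x = -3, y = 0, z = 1. Substituting into each constraint:
  (1) 2(-3) + 2(0) + (-1) = -7 ✓
  (2) 0 < 4 ✓
  (3) 1 > 0 ✓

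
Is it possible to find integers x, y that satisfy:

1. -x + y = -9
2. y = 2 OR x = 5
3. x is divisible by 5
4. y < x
Yes

Take x = 5, y = -4. Substituting into each constraint:
  (1) (-5) + (-4) = -9 ✓
  (2) x = 5, target 5 ✓ (second branch holds)
  (3) 5 = 5 × 1, remainder 0 ✓
  (4) -4 < 5 ✓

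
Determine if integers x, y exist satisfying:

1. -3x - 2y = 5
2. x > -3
Yes

Take x = 1, y = -4. Substituting into each constraint:
  (1) -3(1) - 2(-4) = 5 ✓
  (2) 1 > -3 ✓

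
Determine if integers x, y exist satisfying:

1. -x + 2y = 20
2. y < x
Yes

Take x = 22, y = 21. Substituting into each constraint:
  (1) (-22) + 2(21) = 20 ✓
  (2) 21 < 22 ✓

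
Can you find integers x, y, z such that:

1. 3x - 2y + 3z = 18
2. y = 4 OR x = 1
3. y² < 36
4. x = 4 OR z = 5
Yes

Take x = 1, y = 0, z = 5. Substituting into each constraint:
  (1) 3(1) - 2(0) + 3(5) = 18 ✓
  (2) x = 1, target 1 ✓ (second branch holds)
  (3) y² = (0)² = 0, and 0 < 36 ✓
  (4) z = 5, target 5 ✓ (second branch holds)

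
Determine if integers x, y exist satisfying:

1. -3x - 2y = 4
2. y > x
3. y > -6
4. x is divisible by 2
Yes

Take x = -2, y = 1. Substituting into each constraint:
  (1) -3(-2) - 2(1) = 4 ✓
  (2) 1 > -2 ✓
  (3) 1 > -6 ✓
  (4) -2 = 2 × -1, remainder 0 ✓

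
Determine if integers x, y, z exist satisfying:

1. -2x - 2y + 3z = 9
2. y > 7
Yes

Take x = 1, y = 8, z = 9. Substituting into each constraint:
  (1) -2(1) - 2(8) + 3(9) = 9 ✓
  (2) 8 > 7 ✓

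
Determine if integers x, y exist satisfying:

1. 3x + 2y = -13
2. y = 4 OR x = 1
Yes

Take x = -7, y = 4. Substituting into each constraint:
  (1) 3(-7) + 2(4) = -13 ✓
  (2) y = 4, target 4 ✓ (first branch holds)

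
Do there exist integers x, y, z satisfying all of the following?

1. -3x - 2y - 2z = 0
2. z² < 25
Yes

Take x = 0, y = 0, z = 0. Substituting into each constraint:
  (1) -3(0) - 2(0) - 2(0) = 0 ✓
  (2) z² = (0)² = 0, and 0 < 25 ✓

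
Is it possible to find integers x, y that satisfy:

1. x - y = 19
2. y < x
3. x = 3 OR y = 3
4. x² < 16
Yes

Take x = 3, y = -16. Substituting into each constraint:
  (1) 3 + 16 = 19 ✓
  (2) -16 < 3 ✓
  (3) x = 3, target 3 ✓ (first branch holds)
  (4) x² = (3)² = 9, and 9 < 16 ✓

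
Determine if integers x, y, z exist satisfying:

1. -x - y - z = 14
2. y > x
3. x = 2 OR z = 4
Yes

Take x = 2, y = 3, z = -19. Substituting into each constraint:
  (1) (-2) + (-3) + 19 = 14 ✓
  (2) 3 > 2 ✓
  (3) x = 2, target 2 ✓ (first branch holds)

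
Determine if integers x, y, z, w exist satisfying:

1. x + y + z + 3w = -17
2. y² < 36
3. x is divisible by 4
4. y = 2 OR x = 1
Yes

Take x = 4, y = 2, z = 1, w = -8. Substituting into each constraint:
  (1) 4 + 2 + 1 + 3(-8) = -17 ✓
  (2) y² = (2)² = 4, and 4 < 36 ✓
  (3) 4 = 4 × 1, remainder 0 ✓
  (4) y = 2, target 2 ✓ (first branch holds)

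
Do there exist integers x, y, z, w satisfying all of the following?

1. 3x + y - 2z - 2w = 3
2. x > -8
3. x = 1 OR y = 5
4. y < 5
Yes

Take x = 1, y = 0, z = 0, w = 0. Substituting into each constraint:
  (1) 3(1) + 0 - 2(0) - 2(0) = 3 ✓
  (2) 1 > -8 ✓
  (3) x = 1, target 1 ✓ (first branch holds)
  (4) 0 < 5 ✓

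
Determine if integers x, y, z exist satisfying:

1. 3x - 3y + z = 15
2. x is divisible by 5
Yes

Take x = 0, y = -5, z = 0. Substituting into each constraint:
  (1) 3(0) - 3(-5) + 0 = 15 ✓
  (2) 0 = 5 × 0, remainder 0 ✓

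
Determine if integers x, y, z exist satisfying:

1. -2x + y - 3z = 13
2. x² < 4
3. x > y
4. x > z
Yes

Take x = 0, y = -2, z = -5. Substituting into each constraint:
  (1) -2(0) + (-2) - 3(-5) = 13 ✓
  (2) x² = (0)² = 0, and 0 < 4 ✓
  (3) 0 > -2 ✓
  (4) 0 > -5 ✓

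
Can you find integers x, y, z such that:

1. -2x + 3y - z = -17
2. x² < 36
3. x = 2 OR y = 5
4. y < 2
Yes

Take x = 2, y = -5, z = -2. Substituting into each constraint:
  (1) -2(2) + 3(-5) + 2 = -17 ✓
  (2) x² = (2)² = 4, and 4 < 36 ✓
  (3) x = 2, target 2 ✓ (first branch holds)
  (4) -5 < 2 ✓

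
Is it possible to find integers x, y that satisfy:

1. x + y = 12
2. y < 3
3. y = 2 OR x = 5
Yes

Take x = 10, y = 2. Substituting into each constraint:
  (1) 10 + 2 = 12 ✓
  (2) 2 < 3 ✓
  (3) y = 2, target 2 ✓ (first branch holds)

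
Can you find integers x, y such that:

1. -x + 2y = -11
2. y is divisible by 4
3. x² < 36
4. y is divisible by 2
Yes

Take x = 3, y = -4. Substituting into each constraint:
  (1) (-3) + 2(-4) = -11 ✓
  (2) -4 = 4 × -1, remainder 0 ✓
  (3) x² = (3)² = 9, and 9 < 36 ✓
  (4) -4 = 2 × -2, remainder 0 ✓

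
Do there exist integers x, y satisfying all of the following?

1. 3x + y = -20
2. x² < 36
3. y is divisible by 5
Yes

Take x = 5, y = -35. Substituting into each constraint:
  (1) 3(5) + (-35) = -20 ✓
  (2) x² = (5)² = 25, and 25 < 36 ✓
  (3) -35 = 5 × -7, remainder 0 ✓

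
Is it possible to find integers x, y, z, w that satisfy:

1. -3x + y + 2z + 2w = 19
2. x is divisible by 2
Yes

Take x = 0, y = 1, z = 9, w = 0. Substituting into each constraint:
  (1) -3(0) + 1 + 2(9) + 2(0) = 19 ✓
  (2) 0 = 2 × 0, remainder 0 ✓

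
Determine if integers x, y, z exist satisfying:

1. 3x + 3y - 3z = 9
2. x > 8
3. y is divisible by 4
Yes

Take x = 9, y = 0, z = 6. Substituting into each constraint:
  (1) 3(9) + 3(0) - 3(6) = 9 ✓
  (2) 9 > 8 ✓
  (3) 0 = 4 × 0, remainder 0 ✓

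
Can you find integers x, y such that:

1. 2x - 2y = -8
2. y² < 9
Yes

Take x = -4, y = 0. Substituting into each constraint:
  (1) 2(-4) - 2(0) = -8 ✓
  (2) y² = (0)² = 0, and 0 < 9 ✓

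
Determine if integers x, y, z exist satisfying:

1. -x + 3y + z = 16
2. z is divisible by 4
Yes

Take x = -16, y = 0, z = 0. Substituting into each constraint:
  (1) 16 + 3(0) + 0 = 16 ✓
  (2) 0 = 4 × 0, remainder 0 ✓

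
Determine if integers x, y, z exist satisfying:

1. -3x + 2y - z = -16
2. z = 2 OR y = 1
Yes

Take x = 0, y = 1, z = 18. Substituting into each constraint:
  (1) -3(0) + 2(1) + (-18) = -16 ✓
  (2) y = 1, target 1 ✓ (second branch holds)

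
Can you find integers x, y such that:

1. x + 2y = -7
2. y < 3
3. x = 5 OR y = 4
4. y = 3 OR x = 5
Yes

Take x = 5, y = -6. Substituting into each constraint:
  (1) 5 + 2(-6) = -7 ✓
  (2) -6 < 3 ✓
  (3) x = 5, target 5 ✓ (first branch holds)
  (4) x = 5, target 5 ✓ (second branch holds)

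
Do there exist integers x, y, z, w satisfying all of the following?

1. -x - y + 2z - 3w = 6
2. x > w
Yes

Take x = 1, y = 1, z = 4, w = 0. Substituting into each constraint:
  (1) (-1) + (-1) + 2(4) - 3(0) = 6 ✓
  (2) 1 > 0 ✓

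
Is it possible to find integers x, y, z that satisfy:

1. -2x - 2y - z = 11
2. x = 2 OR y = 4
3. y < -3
Yes

Take x = 2, y = -8, z = 1. Substituting into each constraint:
  (1) -2(2) - 2(-8) + (-1) = 11 ✓
  (2) x = 2, target 2 ✓ (first branch holds)
  (3) -8 < -3 ✓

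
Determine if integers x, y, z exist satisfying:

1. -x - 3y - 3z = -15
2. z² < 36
Yes

Take x = 0, y = 5, z = 0. Substituting into each constraint:
  (1) 0 - 3(5) - 3(0) = -15 ✓
  (2) z² = (0)² = 0, and 0 < 36 ✓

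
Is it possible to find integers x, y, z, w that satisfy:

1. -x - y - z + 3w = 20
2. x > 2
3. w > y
Yes

Take x = 3, y = -1, z = -22, w = 0. Substituting into each constraint:
  (1) (-3) + 1 + 22 + 3(0) = 20 ✓
  (2) 3 > 2 ✓
  (3) 0 > -1 ✓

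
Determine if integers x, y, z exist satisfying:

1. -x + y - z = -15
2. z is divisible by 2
Yes

Take x = 15, y = 0, z = 0. Substituting into each constraint:
  (1) (-15) + 0 + 0 = -15 ✓
  (2) 0 = 2 × 0, remainder 0 ✓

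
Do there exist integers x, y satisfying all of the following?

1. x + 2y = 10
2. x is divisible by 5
Yes

Take x = 0, y = 5. Substituting into each constraint:
  (1) 0 + 2(5) = 10 ✓
  (2) 0 = 5 × 0, remainder 0 ✓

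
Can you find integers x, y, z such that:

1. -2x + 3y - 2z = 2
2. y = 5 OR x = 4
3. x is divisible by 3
No

The full constraint system is jointly infeasible over the integers. Each constraint and what it forces:

  - -2x + 3y - 2z = 2: is a linear equation tying the variables together
  - y = 5 OR x = 4: forces a choice: either y = 5 or x = 4
  - x is divisible by 3: restricts x to multiples of 3

Split on the disjunction (y = 5 OR x = 4):
  • If y = 5: with y = 5, writing x = 3x', every remaining term of the linear equation is divisible by 2, so the left side is ≡ 0 (mod 2); but the right side -13 ≡ 1 (mod 2). No integers can satisfy it.
  • If x = 4: this contradicts the divisibility constraint — 4 is not a multiple of 3.
Both branches are infeasible, so the system has no integer solution.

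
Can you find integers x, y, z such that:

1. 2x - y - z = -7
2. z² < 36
Yes

Take x = 0, y = 7, z = 0. Substituting into each constraint:
  (1) 2(0) + (-7) + 0 = -7 ✓
  (2) z² = (0)² = 0, and 0 < 36 ✓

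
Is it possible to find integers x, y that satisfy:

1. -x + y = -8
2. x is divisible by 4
Yes

Take x = 0, y = -8. Substituting into each constraint:
  (1) 0 + (-8) = -8 ✓
  (2) 0 = 4 × 0, remainder 0 ✓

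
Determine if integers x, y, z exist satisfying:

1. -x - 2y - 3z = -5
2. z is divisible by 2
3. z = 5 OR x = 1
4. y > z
Yes

Take x = 1, y = 2, z = 0. Substituting into each constraint:
  (1) (-1) - 2(2) - 3(0) = -5 ✓
  (2) 0 = 2 × 0, remainder 0 ✓
  (3) x = 1, target 1 ✓ (second branch holds)
  (4) 2 > 0 ✓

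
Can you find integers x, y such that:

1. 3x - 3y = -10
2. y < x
No

Even the single constraint (3x - 3y = -10) is infeasible over the integers.

  - 3x - 3y = -10: every term on the left is divisible by 3, so the LHS ≡ 0 (mod 3), but the RHS -10 is not — no integer solution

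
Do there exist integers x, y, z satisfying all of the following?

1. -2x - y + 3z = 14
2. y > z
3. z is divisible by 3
Yes

Take x = -8, y = 2, z = 0. Substituting into each constraint:
  (1) -2(-8) + (-2) + 3(0) = 14 ✓
  (2) 2 > 0 ✓
  (3) 0 = 3 × 0, remainder 0 ✓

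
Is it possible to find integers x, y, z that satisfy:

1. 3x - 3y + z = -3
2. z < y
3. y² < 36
Yes

Take x = 0, y = 1, z = 0. Substituting into each constraint:
  (1) 3(0) - 3(1) + 0 = -3 ✓
  (2) 0 < 1 ✓
  (3) y² = (1)² = 1, and 1 < 36 ✓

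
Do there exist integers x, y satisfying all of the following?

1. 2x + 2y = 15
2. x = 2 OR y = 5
No

Even the single constraint (2x + 2y = 15) is infeasible over the integers.

  - 2x + 2y = 15: every term on the left is divisible by 2, so the LHS ≡ 0 (mod 2), but the RHS 15 is not — no integer solution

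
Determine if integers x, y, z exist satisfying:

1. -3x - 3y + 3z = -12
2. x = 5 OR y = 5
Yes

Take x = -1, y = 5, z = 0. Substituting into each constraint:
  (1) -3(-1) - 3(5) + 3(0) = -12 ✓
  (2) y = 5, target 5 ✓ (second branch holds)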